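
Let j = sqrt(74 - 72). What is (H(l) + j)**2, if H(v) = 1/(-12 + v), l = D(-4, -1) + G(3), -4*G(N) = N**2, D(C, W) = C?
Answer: 10674/5329 - 8*sqrt(2)/73 ≈ 1.8480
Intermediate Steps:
G(N) = -N**2/4
l = -25/4 (l = -4 - 1/4*3**2 = -4 - 1/4*9 = -4 - 9/4 = -25/4 ≈ -6.2500)
j = sqrt(2) ≈ 1.4142
(H(l) + j)**2 = (1/(-12 - 25/4) + sqrt(2))**2 = (1/(-73/4) + sqrt(2))**2 = (-4/73 + sqrt(2))**2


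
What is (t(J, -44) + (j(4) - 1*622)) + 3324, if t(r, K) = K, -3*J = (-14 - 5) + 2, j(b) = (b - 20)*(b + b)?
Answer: 2530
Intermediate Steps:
j(b) = 2*b*(-20 + b) (j(b) = (-20 + b)*(2*b) = 2*b*(-20 + b))
J = 17/3 (J = -((-14 - 5) + 2)/3 = -(-19 + 2)/3 = -1/3*(-17) = 17/3 ≈ 5.6667)
(t(J, -44) + (j(4) - 1*622)) + 3324 = (-44 + (2*4*(-20 + 4) - 1*622)) + 3324 = (-44 + (2*4*(-16) - 622)) + 3324 = (-44 + (-128 - 622)) + 3324 = (-44 - 750) + 3324 = -794 + 3324 = 2530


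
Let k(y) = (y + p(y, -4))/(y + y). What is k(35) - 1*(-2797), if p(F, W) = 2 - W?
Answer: 195831/70 ≈ 2797.6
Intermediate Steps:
k(y) = (6 + y)/(2*y) (k(y) = (y + (2 - 1*(-4)))/(y + y) = (y + (2 + 4))/((2*y)) = (y + 6)*(1/(2*y)) = (6 + y)*(1/(2*y)) = (6 + y)/(2*y))
k(35) - 1*(-2797) = (1/2)*(6 + 35)/35 - 1*(-2797) = (1/2)*(1/35)*41 + 2797 = 41/70 + 2797 = 195831/70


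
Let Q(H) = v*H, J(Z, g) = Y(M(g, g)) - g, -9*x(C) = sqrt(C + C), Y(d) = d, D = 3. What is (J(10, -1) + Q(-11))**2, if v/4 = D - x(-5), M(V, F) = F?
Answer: 1391984/81 + 3872*I*sqrt(10)/3 ≈ 17185.0 + 4081.4*I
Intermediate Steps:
x(C) = -sqrt(2)*sqrt(C)/9 (x(C) = -sqrt(C + C)/9 = -sqrt(2)*sqrt(C)/9)
v = 12 + 4*I*sqrt(10)/9 (v = 4*(3 - (-1)*sqrt(2)*sqrt(-5)/9) = 4*(3 - (-1)*sqrt(2)*I*sqrt(5)/9) = 4*(3 - (-1)*I*sqrt(10)/9) = 4*(3 + I*sqrt(10)/9) = 12 + 4*I*sqrt(10)/9 ≈ 12.0 + 1.4055*I)
J(Z, g) = 0 (J(Z, g) = g - g = 0)
Q(H) = H*(12 + 4*I*sqrt(10)/9) (Q(H) = (12 + 4*I*sqrt(10)/9)*H = H*(12 + 4*I*sqrt(10)/9))
(J(10, -1) + Q(-11))**2 = (0 + (4/9)*(-11)*(27 + I*sqrt(10)))**2 = (0 + (-132 - 44*I*sqrt(10)/9))**2 = (-132 - 44*I*sqrt(10)/9)**2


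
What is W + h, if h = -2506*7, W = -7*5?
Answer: -17577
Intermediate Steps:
W = -35
h = -17542
W + h = -35 - 17542 = -17577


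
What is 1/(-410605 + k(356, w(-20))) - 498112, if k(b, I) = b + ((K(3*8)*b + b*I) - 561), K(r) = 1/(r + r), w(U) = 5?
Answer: -2444868684364/4908271 ≈ -4.9811e+5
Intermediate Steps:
K(r) = 1/(2*r)
k(b, I) = -561 + 49*b/48 + I*b (k(b, I) = b + (((1/(2*((3*8))))*b + b*I) - 561) = b + ((((½)/24)*b + I*b) - 561) = b + ((((½)*(1/24))*b + I*b) - 561) = b + ((b/48 + I*b) - 561) = b + (-561 + b/48 + I*b) = -561 + 49*b/48 + I*b)
1/(-410605 + k(356, w(-20))) - 498112 = 1/(-410605 + (-561 + (49/48)*356 + 5*356)) - 498112 = 1/(-410605 + (-561 + 4361/12 + 1780)) - 498112 = 1/(-410605 + 18989/12) - 498112 = 1/(-4908271/12) - 498112 = -12/4908271 - 498112 = -2444868684364/4908271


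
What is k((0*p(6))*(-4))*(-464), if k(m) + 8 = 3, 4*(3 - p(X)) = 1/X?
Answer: 2320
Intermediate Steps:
p(X) = 3 - 1/(4*X)
k(m) = -5 (k(m) = -8 + 3 = -5)
k((0*p(6))*(-4))*(-464) = -5*(-464) = 2320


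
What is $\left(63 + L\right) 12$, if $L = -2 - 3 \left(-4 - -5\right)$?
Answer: $696$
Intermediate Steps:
$L = -5$ ($L = -2 - 3 \left(-4 + 5\right) = -2 - 3 = -5$)
$\left(63 + L\right) 12 = \left(63 - 5\right) 12 = 58 \cdot 12 = 696$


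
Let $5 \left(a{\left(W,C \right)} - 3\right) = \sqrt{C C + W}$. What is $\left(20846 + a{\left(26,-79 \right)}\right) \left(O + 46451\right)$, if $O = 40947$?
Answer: $1822160902 + \frac{87398 \sqrt{6267}}{5} \approx 1.8235 \cdot 10^{9}$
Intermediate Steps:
$a{\left(W,C \right)} = 3 + \frac{\sqrt{W + C^{2}}}{5}$ ($a{\left(W,C \right)} = 3 + \frac{\sqrt{C C + W}}{5} = 3 + \frac{\sqrt{C^{2} + W}}{5} = 3 + \frac{\sqrt{W + C^{2}}}{5}$)
$\left(20846 + a{\left(26,-79 \right)}\right) \left(O + 46451\right) = \left(20846 + \left(3 + \frac{\sqrt{26 + \left(-79\right)^{2}}}{5}\right)\right) \left(40947 + 46451\right) = \left(20846 + \left(3 + \frac{\sqrt{26 + 6241}}{5}\right)\right) 87398 = \left(20846 + \left(3 + \frac{\sqrt{6267}}{5}\right)\right) 87398 = \left(20849 + \frac{\sqrt{6267}}{5}\right) 87398 = 1822160902 + \frac{87398 \sqrt{6267}}{5}$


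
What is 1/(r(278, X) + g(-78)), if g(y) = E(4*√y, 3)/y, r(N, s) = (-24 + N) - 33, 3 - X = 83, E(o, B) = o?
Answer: 8619/1904807 + 2*I*√78/1904807 ≈ 0.0045249 + 9.2731e-6*I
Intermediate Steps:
X = -80 (X = 3 - 1*83 = 3 - 83 = -80)
r(N, s) = -57 + N
g(y) = 4/√y (g(y) = (4*√y)/y = 4/√y)
1/(r(278, X) + g(-78)) = 1/((-57 + 278) + 4/√(-78)) = 1/(221 + 4*(-I*√78/78)) = 1/(221 - 2*I*√78/39)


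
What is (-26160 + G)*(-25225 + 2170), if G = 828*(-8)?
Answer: 755835120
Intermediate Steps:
G = -6624
(-26160 + G)*(-25225 + 2170) = (-26160 - 6624)*(-25225 + 2170) = -32784*(-23055) = 755835120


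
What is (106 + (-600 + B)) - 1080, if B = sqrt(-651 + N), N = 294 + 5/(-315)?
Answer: -1574 + 2*I*sqrt(39361)/21 ≈ -1574.0 + 18.895*I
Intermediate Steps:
N = 18521/63 (N = 294 + 5*(-1/315) = 294 - 1/63 = 18521/63 ≈ 293.98)
B = 2*I*sqrt(39361)/21 (B = sqrt(-651 + 18521/63) = sqrt(-22492/63) = 2*I*sqrt(39361)/21 ≈ 18.895*I)
(106 + (-600 + B)) - 1080 = (106 + (-600 + 2*I*sqrt(39361)/21)) - 1080 = (-494 + 2*I*sqrt(39361)/21) - 1080 = -1574 + 2*I*sqrt(39361)/21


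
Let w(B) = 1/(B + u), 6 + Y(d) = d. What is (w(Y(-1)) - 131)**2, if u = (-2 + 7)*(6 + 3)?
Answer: 24770529/1444 ≈ 17154.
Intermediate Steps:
u = 45 (u = 5*9 = 45)
Y(d) = -6 + d
w(B) = 1/(45 + B) (w(B) = 1/(B + 45) = 1/(45 + B))
(w(Y(-1)) - 131)**2 = (1/(45 + (-6 - 1)) - 131)**2 = (1/(45 - 7) - 131)**2 = (1/38 - 131)**2 = (-4977/38)**2 = 24770529/1444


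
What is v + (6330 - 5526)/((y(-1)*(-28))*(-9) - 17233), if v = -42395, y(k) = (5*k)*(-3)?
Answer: -570340739/13453 ≈ -42395.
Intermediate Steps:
y(k) = -15*k
v + (6330 - 5526)/((y(-1)*(-28))*(-9) - 17233) = -42395 + (6330 - 5526)/((-15*(-1)*(-28))*(-9) - 17233) = -42395 + 804/((15*(-28))*(-9) - 17233) = -42395 + 804/(-420*(-9) - 17233) = -42395 + 804/(3780 - 17233) = -42395 + 804/(-13453) = -42395 + 804*(-1/13453) = -42395 - 804/13453 = -570340739/13453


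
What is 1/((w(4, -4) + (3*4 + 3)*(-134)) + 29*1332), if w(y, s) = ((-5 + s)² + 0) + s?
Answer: 1/36695 ≈ 2.7252e-5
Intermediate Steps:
w(y, s) = s + (-5 + s)² (w(y, s) = (-5 + s)² + s = s + (-5 + s)²)
1/((w(4, -4) + (3*4 + 3)*(-134)) + 29*1332) = 1/(((-4 + (-5 - 4)²) + (3*4 + 3)*(-134)) + 29*1332) = 1/(((-4 + (-9)²) + (12 + 3)*(-134)) + 38628) = 1/(((-4 + 81) + 15*(-134)) + 38628) = 1/((77 - 2010) + 38628) = 1/(-1933 + 38628) = 1/36695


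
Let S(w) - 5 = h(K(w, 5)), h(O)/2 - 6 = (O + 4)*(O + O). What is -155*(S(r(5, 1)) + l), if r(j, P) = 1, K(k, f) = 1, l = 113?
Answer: -23250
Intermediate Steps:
h(O) = 12 + 4*O*(4 + O) (h(O) = 12 + 2*((O + 4)*(O + O)) = 12 + 2*((4 + O)*(2*O)) = 12 + 2*(2*O*(4 + O)) = 12 + 4*O*(4 + O))
S(w) = 37 (S(w) = 5 + (12 + 4*1² + 16*1) = 5 + (12 + 4*1 + 16) = 5 + (12 + 4 + 16) = 5 + 32 = 37)
-155*(S(r(5, 1)) + l) = -155*(37 + 113) = -155*150 = -23250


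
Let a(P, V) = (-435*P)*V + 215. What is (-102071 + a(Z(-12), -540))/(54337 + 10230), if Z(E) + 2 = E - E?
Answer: -571656/64567 ≈ -8.8537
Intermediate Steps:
Z(E) = -2 (Z(E) = -2 + (E - E) = -2 + 0 = -2)
a(P, V) = 215 - 435*P*V (a(P, V) = -435*P*V + 215 = 215 - 435*P*V)
(-102071 + a(Z(-12), -540))/(54337 + 10230) = (-102071 + (215 - 435*(-2)*(-540)))/(54337 + 10230) = (-102071 + (215 - 469800))/64567 = (-102071 - 469585)*(1/64567) = -571656*1/64567 = -571656/64567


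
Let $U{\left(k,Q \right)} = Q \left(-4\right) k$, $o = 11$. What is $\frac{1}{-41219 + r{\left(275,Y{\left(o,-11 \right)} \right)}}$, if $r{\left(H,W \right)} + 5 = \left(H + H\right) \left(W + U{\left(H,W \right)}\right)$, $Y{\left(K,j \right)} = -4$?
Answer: $\frac{1}{2376576} \approx 4.2077 \cdot 10^{-7}$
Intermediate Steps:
$U{\left(k,Q \right)} = - 4 Q k$
$r{\left(H,W \right)} = -5 + 2 H \left(W - 4 H W\right)$ ($r{\left(H,W \right)} = -5 + \left(H + H\right) \left(W - 4 W H\right) = -5 + 2 H \left(W - 4 H W\right)$)
$\frac{1}{-41219 + r{\left(275,Y{\left(o,-11 \right)} \right)}} = \frac{1}{-41219 - \left(5 - 2420000 + 2200\right)} = \frac{1}{-41219 - \left(2205 - 2420000\right)} = \frac{1}{-41219 - -2417795} = \frac{1}{-41219 + 2417795} = \frac{1}{2376576}$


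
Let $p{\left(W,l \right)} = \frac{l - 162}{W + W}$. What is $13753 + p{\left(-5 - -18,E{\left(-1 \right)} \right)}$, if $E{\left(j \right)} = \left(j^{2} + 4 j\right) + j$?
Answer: $\frac{178706}{13} \approx 13747.0$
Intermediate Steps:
$E{\left(j \right)} = j^{2} + 5 j$
$p{\left(W,l \right)} = \frac{-162 + l}{2 W}$
$13753 + p{\left(-5 - -18,E{\left(-1 \right)} \right)} = 13753 + \frac{-162 - \left(5 - 1\right)}{2 \left(-5 - -18\right)} = 13753 + \frac{-162 - 4}{2 \left(-5 + 18\right)} = 13753 + \frac{-162 - 4}{2 \cdot 13} = 13753 + \frac{1}{2} \cdot \frac{1}{13} \left(-166\right) = 13753 - \frac{83}{13} = \frac{178706}{13}$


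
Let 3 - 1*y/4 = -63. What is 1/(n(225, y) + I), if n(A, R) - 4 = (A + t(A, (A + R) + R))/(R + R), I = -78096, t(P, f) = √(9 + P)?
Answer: -219905872/17172795646333 - 16*√26/17172795646333 ≈ -1.2805e-5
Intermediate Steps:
y = 264 (y = 12 - 4*(-63) = 12 + 252 = 264)
n(A, R) = 4 + (A + √(9 + A))/(2*R) (n(A, R) = 4 + (A + √(9 + A))/(R + R) = 4 + (A + √(9 + A))/((2*R)) = 4 + (A + √(9 + A))*(1/(2*R)) = 4 + (A + √(9 + A))/(2*R))
1/(n(225, y) + I) = 1/((½)*(225 + √(9 + 225) + 8*264)/264 - 78096) = 1/((½)*(1/264)*(225 + √234 + 2112) - 78096) = 1/((½)*(1/264)*(225 + 3*√26 + 2112) - 78096) = 1/((½)*(1/264)*(2337 + 3*√26) - 78096) = 1/((779/176 + √26/176) - 78096) = 1/(-13744117/176 + √26/176)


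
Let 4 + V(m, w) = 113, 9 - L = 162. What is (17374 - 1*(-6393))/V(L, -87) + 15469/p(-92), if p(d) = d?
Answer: 500443/10028 ≈ 49.905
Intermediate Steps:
L = -153 (L = 9 - 1*162 = 9 - 162 = -153)
V(m, w) = 109 (V(m, w) = -4 + 113 = 109)
(17374 - 1*(-6393))/V(L, -87) + 15469/p(-92) = (17374 - 1*(-6393))/109 + 15469/(-92) = (17374 + 6393)*(1/109) + 15469*(-1/92) = 23767*(1/109) - 15469/92 = 23767/109 - 15469/92 = 500443/10028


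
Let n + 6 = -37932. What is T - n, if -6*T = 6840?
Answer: 36798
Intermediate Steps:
T = -1140 (T = -⅙*6840 = -1140)
n = -37938 (n = -6 - 37932 = -37938)
T - n = -1140 - 1*(-37938) = -1140 + 37938 = 36798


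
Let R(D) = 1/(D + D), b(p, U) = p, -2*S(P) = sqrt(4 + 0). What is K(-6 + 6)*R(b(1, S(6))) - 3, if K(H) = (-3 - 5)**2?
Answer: 29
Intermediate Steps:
S(P) = -1 (S(P) = -sqrt(4 + 0)/2 = -sqrt(4)/2 = -1/2*2 = -1)
R(D) = 1/(2*D)
K(H) = 64 (K(H) = (-8)**2 = 64)
K(-6 + 6)*R(b(1, S(6))) - 3 = 64*((1/2)/1) - 3 = 64*((1/2)*1) - 3 = 64*(1/2) - 3 = 32 - 3 = 29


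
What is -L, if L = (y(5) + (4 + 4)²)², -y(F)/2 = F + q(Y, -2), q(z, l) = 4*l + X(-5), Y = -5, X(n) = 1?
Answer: -4624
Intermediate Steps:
q(z, l) = 1 + 4*l (q(z, l) = 4*l + 1 = 1 + 4*l)
y(F) = 14 - 2*F (y(F) = -2*(F + (1 + 4*(-2))) = -2*(F + (1 - 8)) = -2*(F - 7) = -2*(-7 + F) = 14 - 2*F)
L = 4624 (L = ((14 - 2*5) + (4 + 4)²)² = ((14 - 10) + 8²)² = (4 + 64)² = 68² = 4624)
-L = -1*4624 = -4624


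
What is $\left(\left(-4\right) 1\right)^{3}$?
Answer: $-64$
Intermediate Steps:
$\left(\left(-4\right) 1\right)^{3} = \left(-4\right)^{3} = -64$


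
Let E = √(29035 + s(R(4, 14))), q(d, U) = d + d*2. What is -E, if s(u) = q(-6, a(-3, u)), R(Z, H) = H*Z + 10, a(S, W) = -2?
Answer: -√29017 ≈ -170.34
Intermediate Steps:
R(Z, H) = 10 + H*Z
q(d, U) = 3*d (q(d, U) = d + 2*d = 3*d)
s(u) = -18 (s(u) = 3*(-6) = -18)
E = √29017 (E = √(29035 - 18) = √29017 ≈ 170.34)
-E = -√29017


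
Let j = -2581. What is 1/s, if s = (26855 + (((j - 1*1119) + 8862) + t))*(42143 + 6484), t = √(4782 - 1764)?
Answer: 32017/49846821472917 - √3018/49846821472917 ≈ 6.4121e-10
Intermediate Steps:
t = √3018 ≈ 54.936
s = 1556890659 + 48627*√3018 (s = (26855 + (((-2581 - 1*1119) + 8862) + √3018))*(42143 + 6484) = (26855 + (((-2581 - 1119) + 8862) + √3018))*48627 = (26855 + ((-3700 + 8862) + √3018))*48627 = (26855 + (5162 + √3018))*48627 = (32017 + √3018)*48627 = 1556890659 + 48627*√3018 ≈ 1.5596e+9)
1/s = 1/(1556890659 + 48627*√3018)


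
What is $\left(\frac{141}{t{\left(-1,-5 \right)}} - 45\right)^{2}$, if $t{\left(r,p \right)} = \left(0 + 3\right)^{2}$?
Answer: $\frac{7744}{9} \approx 860.44$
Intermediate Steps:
$t{\left(r,p \right)} = 9$ ($t{\left(r,p \right)} = 3^{2} = 9$)
$\left(\frac{141}{t{\left(-1,-5 \right)}} - 45\right)^{2} = \left(\frac{141}{9} - 45\right)^{2} = \left(141 \cdot \frac{1}{9} - 45\right)^{2} = \left(\frac{47}{3} - 45\right)^{2} = \left(- \frac{88}{3}\right)^{2} = \frac{7744}{9}$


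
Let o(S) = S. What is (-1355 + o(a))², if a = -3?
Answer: 1844164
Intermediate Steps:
(-1355 + o(a))² = (-1355 - 3)² = (-1358)² = 1844164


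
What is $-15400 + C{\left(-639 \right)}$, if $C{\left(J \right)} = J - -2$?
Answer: $-16037$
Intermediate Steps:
$C{\left(J \right)} = 2 + J$ ($C{\left(J \right)} = J + 2 = 2 + J$)
$-15400 + C{\left(-639 \right)} = -15400 + \left(2 - 639\right) = -15400 - 637 = -16037$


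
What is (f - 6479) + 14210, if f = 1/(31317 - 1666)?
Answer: 229231882/29651 ≈ 7731.0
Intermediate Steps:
f = 1/29651 ≈ 3.3726e-5
(f - 6479) + 14210 = (1/29651 - 6479) + 14210 = -192108828/29651 + 14210 = 229231882/29651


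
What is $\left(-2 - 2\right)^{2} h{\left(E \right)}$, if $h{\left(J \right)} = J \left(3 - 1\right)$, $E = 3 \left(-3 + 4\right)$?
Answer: $96$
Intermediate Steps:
$E = 3$ ($E = 3 \cdot 1 = 3$)
$h{\left(J \right)} = 2 J$ ($h{\left(J \right)} = J 2 = 2 J$)
$\left(-2 - 2\right)^{2} h{\left(E \right)} = \left(-2 - 2\right)^{2} \cdot 2 \cdot 3 = \left(-4\right)^{2} \cdot 6 = 16 \cdot 6 = 96$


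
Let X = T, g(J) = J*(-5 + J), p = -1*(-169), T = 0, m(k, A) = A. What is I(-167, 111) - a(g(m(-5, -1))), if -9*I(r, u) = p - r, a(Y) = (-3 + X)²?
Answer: -139/3 ≈ -46.333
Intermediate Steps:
p = 169
X = 0
a(Y) = 9 (a(Y) = (-3 + 0)² = (-3)² = 9)
I(r, u) = -169/9 + r/9 (I(r, u) = -(169 - r)/9 = -169/9 + r/9)
I(-167, 111) - a(g(m(-5, -1))) = (-169/9 + (⅑)*(-167)) - 1*9 = (-169/9 - 167/9) - 9 = -112/3 - 9 = -139/3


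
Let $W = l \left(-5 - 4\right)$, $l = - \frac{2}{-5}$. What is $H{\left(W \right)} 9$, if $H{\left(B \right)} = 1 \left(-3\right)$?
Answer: $-27$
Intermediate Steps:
$l = \frac{2}{5}$ ($l = \left(-2\right) \left(- \frac{1}{5}\right) = \frac{2}{5} \approx 0.4$)
$W = - \frac{18}{5}$ ($W = \frac{2 \left(-5 - 4\right)}{5} = \frac{2}{5} \left(-9\right) = - \frac{18}{5} \approx -3.6$)
$H{\left(B \right)} = -3$
$H{\left(W \right)} 9 = \left(-3\right) 9 = -27$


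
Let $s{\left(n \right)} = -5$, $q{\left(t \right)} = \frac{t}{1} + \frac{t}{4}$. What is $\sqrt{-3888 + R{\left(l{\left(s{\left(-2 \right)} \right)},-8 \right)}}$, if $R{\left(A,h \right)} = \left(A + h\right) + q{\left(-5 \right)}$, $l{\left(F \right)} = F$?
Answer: $\frac{i \sqrt{15629}}{2} \approx 62.508 i$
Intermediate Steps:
$q{\left(t \right)} = \frac{5 t}{4}$ ($q{\left(t \right)} = t 1 + t \frac{1}{4} = t + \frac{t}{4} = \frac{5 t}{4}$)
$R{\left(A,h \right)} = - \frac{25}{4} + A + h$ ($R{\left(A,h \right)} = \left(A + h\right) + \frac{5}{4} \left(-5\right) = \left(A + h\right) - \frac{25}{4} = - \frac{25}{4} + A + h$)
$\sqrt{-3888 + R{\left(l{\left(s{\left(-2 \right)} \right)},-8 \right)}} = \sqrt{-3888 - \frac{77}{4}} = \sqrt{- \frac{15629}{4}} = \frac{i \sqrt{15629}}{2}$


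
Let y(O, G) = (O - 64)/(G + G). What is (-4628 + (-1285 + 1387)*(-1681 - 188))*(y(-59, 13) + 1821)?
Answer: -4610523159/13 ≈ -3.5466e+8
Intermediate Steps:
y(O, G) = (-64 + O)/(2*G) (y(O, G) = (-64 + O)/((2*G)) = (-64 + O)*(1/(2*G)) = (-64 + O)/(2*G))
(-4628 + (-1285 + 1387)*(-1681 - 188))*(y(-59, 13) + 1821) = (-4628 + (-1285 + 1387)*(-1681 - 188))*((1/2)*(-64 - 59)/13 + 1821) = (-4628 + 102*(-1869))*((1/2)*(1/13)*(-123) + 1821) = (-4628 - 190638)*(-123/26 + 1821) = -195266*47223/26 = -4610523159/13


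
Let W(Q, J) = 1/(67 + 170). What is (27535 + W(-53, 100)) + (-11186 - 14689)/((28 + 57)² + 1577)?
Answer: 2127182371/77262 ≈ 27532.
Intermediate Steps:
W(Q, J) = 1/237
(27535 + W(-53, 100)) + (-11186 - 14689)/((28 + 57)² + 1577) = (27535 + 1/237) + (-11186 - 14689)/((28 + 57)² + 1577) = 6525796/237 - 25875/(85² + 1577) = 6525796/237 - 25875/(7225 + 1577) = 6525796/237 - 25875/8802 = 6525796/237 - 25875*1/8802 = 6525796/237 - 2875/978 = 2127182371/77262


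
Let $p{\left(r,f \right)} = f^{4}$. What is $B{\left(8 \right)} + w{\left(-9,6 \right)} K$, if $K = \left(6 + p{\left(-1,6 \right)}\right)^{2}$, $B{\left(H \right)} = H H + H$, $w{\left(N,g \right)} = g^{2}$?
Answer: $61027416$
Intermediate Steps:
$B{\left(H \right)} = H + H^{2}$ ($B{\left(H \right)} = H^{2} + H = H + H^{2}$)
$K = 1695204$ ($K = \left(6 + 6^{4}\right)^{2} = \left(6 + 1296\right)^{2} = 1302^{2} = 1695204$)
$B{\left(8 \right)} + w{\left(-9,6 \right)} K = 8 \left(1 + 8\right) + 6^{2} \cdot 1695204 = 8 \cdot 9 + 36 \cdot 1695204 = 72 + 61027344 = 61027416$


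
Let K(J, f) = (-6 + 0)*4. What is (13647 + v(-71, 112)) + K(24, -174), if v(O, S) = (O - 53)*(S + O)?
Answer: 8539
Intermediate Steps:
v(O, S) = (-53 + O)*(O + S)
K(J, f) = -24 (K(J, f) = -6*4 = -24)
(13647 + v(-71, 112)) + K(24, -174) = (13647 + ((-71)**2 - 53*(-71) - 53*112 - 71*112)) - 24 = (13647 + (5041 + 3763 - 5936 - 7952)) - 24 = (13647 - 5084) - 24 = 8563 - 24 = 8539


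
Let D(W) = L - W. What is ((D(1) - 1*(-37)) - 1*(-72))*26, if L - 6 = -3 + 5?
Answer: 3016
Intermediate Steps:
L = 8 (L = 6 + (-3 + 5) = 6 + 2 = 8)
D(W) = 8 - W
((D(1) - 1*(-37)) - 1*(-72))*26 = (((8 - 1*1) - 1*(-37)) - 1*(-72))*26 = (((8 - 1) + 37) + 72)*26 = ((7 + 37) + 72)*26 = (44 + 72)*26 = 116*26 = 3016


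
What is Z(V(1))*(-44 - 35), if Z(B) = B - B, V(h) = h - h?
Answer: 0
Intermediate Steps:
V(h) = 0
Z(B) = 0
Z(V(1))*(-44 - 35) = 0*(-44 - 35) = 0*(-79) = 0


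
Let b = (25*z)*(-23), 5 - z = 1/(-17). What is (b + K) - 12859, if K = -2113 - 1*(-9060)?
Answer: -149954/17 ≈ -8820.8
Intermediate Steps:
z = 86/17 (z = 5 - 1/(-17) = 5 - 1*(-1/17) = 5 + 1/17 = 86/17 ≈ 5.0588)
b = -49450/17 (b = (25*(86/17))*(-23) = (2150/17)*(-23) = -49450/17 ≈ -2908.8)
K = 6947 (K = -2113 + 9060 = 6947)
(b + K) - 12859 = (-49450/17 + 6947) - 12859 = 68649/17 - 12859 = -149954/17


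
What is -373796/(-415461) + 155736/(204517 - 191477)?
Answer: 8697066767/677201430 ≈ 12.843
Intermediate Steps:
-373796/(-415461) + 155736/(204517 - 191477) = -373796*(-1/415461) + 155736/13040 = 373796/415461 + 155736*(1/13040) = 373796/415461 + 19467/1630 = 8697066767/677201430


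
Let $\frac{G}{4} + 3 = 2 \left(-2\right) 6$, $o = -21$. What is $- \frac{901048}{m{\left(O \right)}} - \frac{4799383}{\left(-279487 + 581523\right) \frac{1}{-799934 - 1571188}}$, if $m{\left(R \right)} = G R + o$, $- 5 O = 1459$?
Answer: $\frac{895980457050395701}{23780351406} \approx 3.7677 \cdot 10^{7}$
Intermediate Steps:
$G = -108$ ($G = -12 + 4 \cdot 2 \left(-2\right) 6 = -12 + 4 \left(\left(-4\right) 6\right) = -12 + 4 \left(-24\right) = -12 - 96 = -108$)
$O = - \frac{1459}{5}$ ($O = \left(- \frac{1}{5}\right) 1459 = - \frac{1459}{5} \approx -291.8$)
$m{\left(R \right)} = -21 - 108 R$ ($m{\left(R \right)} = - 108 R - 21 = -21 - 108 R$)
$- \frac{901048}{m{\left(O \right)}} - \frac{4799383}{\left(-279487 + 581523\right) \frac{1}{-799934 - 1571188}} = - \frac{901048}{-21 - - \frac{157572}{5}} - \frac{4799383}{\left(-279487 + 581523\right) \frac{1}{-799934 - 1571188}} = - \frac{901048}{-21 + \frac{157572}{5}} - \frac{4799383}{302036 \frac{1}{-2371122}} = - \frac{901048}{\frac{157467}{5}} - \frac{4799383}{302036 \left(- \frac{1}{2371122}\right)} = \left(-901048\right) \frac{5}{157467} - \frac{4799383}{- \frac{151018}{1185561}} = - \frac{4505240}{157467} - - \frac{5689961308863}{151018} = - \frac{4505240}{157467} + \frac{5689961308863}{151018} = \frac{895980457050395701}{23780351406}$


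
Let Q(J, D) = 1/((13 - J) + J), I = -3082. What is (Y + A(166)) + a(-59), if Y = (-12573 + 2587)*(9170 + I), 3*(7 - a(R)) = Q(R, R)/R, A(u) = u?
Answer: -139888363094/2301 ≈ -6.0795e+7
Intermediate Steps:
Q(J, D) = 1/13
a(R) = 7 - 1/(39*R)
Y = -60794768 (Y = (-12573 + 2587)*(9170 - 3082) = -9986*6088 = -60794768)
(Y + A(166)) + a(-59) = (-60794768 + 166) + (7 - 1/39/(-59)) = -60794602 + (7 - 1/39*(-1/59)) = -60794602 + (7 + 1/2301) = -60794602 + 16108/2301 = -139888363094/2301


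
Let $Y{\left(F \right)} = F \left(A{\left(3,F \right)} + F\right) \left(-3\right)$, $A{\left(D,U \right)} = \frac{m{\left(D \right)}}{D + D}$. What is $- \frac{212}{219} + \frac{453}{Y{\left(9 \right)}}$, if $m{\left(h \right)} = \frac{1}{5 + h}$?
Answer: $- \frac{89388}{31609} \approx -2.8279$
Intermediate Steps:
$A{\left(D,U \right)} = \frac{1}{2 D \left(5 + D\right)}$ ($A{\left(D,U \right)} = \frac{1}{\left(5 + D\right) \left(D + D\right)} = \frac{1}{\left(5 + D\right) 2 D} = \frac{\frac{1}{2} \frac{1}{D}}{5 + D} = \frac{1}{2 D \left(5 + D\right)}$)
$Y{\left(F \right)} = - 3 F \left(\frac{1}{48} + F\right)$ ($Y{\left(F \right)} = F \left(\frac{1}{2 \cdot 3 \left(5 + 3\right)} + F\right) \left(-3\right) = F \left(\frac{1}{2} \cdot \frac{1}{3} \cdot \frac{1}{8} + F\right) \left(-3\right) = F \left(\frac{1}{48} + F\right) \left(-3\right) = - 3 F \left(\frac{1}{48} + F\right)$)
$- \frac{212}{219} + \frac{453}{Y{\left(9 \right)}} = - \frac{212}{219} + \frac{453}{\left(- \frac{1}{16}\right) 9 \left(1 + 48 \cdot 9\right)} = \left(-212\right) \frac{1}{219} + \frac{453}{\left(- \frac{1}{16}\right) 9 \left(1 + 432\right)} = - \frac{212}{219} + \frac{453}{\left(- \frac{1}{16}\right) 9 \cdot 433} = - \frac{212}{219} + \frac{453}{- \frac{3897}{16}} = - \frac{212}{219} + 453 \left(- \frac{16}{3897}\right) = - \frac{212}{219} - \frac{2416}{1299} = - \frac{89388}{31609}$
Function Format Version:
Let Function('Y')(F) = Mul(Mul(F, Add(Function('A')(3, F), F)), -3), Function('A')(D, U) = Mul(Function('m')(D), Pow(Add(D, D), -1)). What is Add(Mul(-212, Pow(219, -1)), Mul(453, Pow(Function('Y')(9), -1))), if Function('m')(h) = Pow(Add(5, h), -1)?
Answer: Rational(-89388, 31609) ≈ -2.8279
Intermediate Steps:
Function('A')(D, U) = Mul(Rational(1, 2), Pow(D, -1), Pow(Add(5, D), -1)) (Function('A')(D, U) = Mul(Pow(Add(5, D), -1), Pow(Add(D, D), -1)) = Mul(Pow(Add(5, D), -1), Pow(Mul(2, D), -1)) = Mul(Pow(Add(5, D), -1), Mul(Rational(1, 2), Pow(D, -1))) = Mul(Rational(1, 2), Pow(D, -1), Pow(Add(5, D), -1)))
Function('Y')(F) = Mul(-3, F, Add(Rational(1, 48), F)) (Function('Y')(F) = Mul(Mul(F, Add(Mul(Rational(1, 2), Pow(3, -1), Pow(Add(5, 3), -1)), F)), -3) = Mul(Mul(F, Add(Mul(Rational(1, 2), Rational(1, 3), Pow(8, -1)), F)), -3) = Mul(Mul(F, Add(Mul(Rational(1, 2), Rational(1, 3), Rational(1, 8)), F)), -3) = Mul(Mul(F, Add(Rational(1, 48), F)), -3) = Mul(-3, F, Add(Rational(1, 48), F)))
Add(Mul(-212, Pow(219, -1)), Mul(453, Pow(Function('Y')(9), -1))) = Add(Mul(-212, Pow(219, -1)), Mul(453, Pow(Mul(Rational(-1, 16), 9, Add(1, Mul(48, 9))), -1))) = Add(Mul(-212, Rational(1, 219)), Mul(453, Pow(Mul(Rational(-1, 16), 9, Add(1, 432)), -1))) = Add(Rational(-212, 219), Mul(453, Pow(Mul(Rational(-1, 16), 9, 433), -1))) = Add(Rational(-212, 219), Mul(453, Pow(Rational(-3897, 16), -1))) = Add(Rational(-212, 219), Mul(453, Rational(-16, 3897))) = Add(Rational(-212, 219), Rational(-2416, 1299)) = Rational(-89388, 31609)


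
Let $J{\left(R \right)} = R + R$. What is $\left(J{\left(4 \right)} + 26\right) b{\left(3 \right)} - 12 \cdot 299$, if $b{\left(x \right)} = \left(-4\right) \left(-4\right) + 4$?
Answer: $-2908$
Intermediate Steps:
$b{\left(x \right)} = 20$ ($b{\left(x \right)} = 16 + 4 = 20$)
$J{\left(R \right)} = 2 R$
$\left(J{\left(4 \right)} + 26\right) b{\left(3 \right)} - 12 \cdot 299 = \left(2 \cdot 4 + 26\right) 20 - 12 \cdot 299 = \left(8 + 26\right) 20 - 3588 = 34 \cdot 20 - 3588 = 680 - 3588 = -2908$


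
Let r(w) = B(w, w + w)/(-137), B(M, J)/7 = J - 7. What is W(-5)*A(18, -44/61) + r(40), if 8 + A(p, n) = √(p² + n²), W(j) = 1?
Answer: -1607/137 + 2*√301885/61 ≈ 6.2845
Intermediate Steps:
B(M, J) = -49 + 7*J (B(M, J) = 7*(J - 7) = 7*(-7 + J) = -49 + 7*J)
r(w) = 49/137 - 14*w/137 (r(w) = (-49 + 7*(w + w))/(-137) = (-49 + 7*(2*w))*(-1/137) = (-49 + 14*w)*(-1/137) = 49/137 - 14*w/137)
A(p, n) = -8 + √(n² + p²) (A(p, n) = -8 + √(p² + n²) = -8 + √(n² + p²))
W(-5)*A(18, -44/61) + r(40) = 1*(-8 + √((-44/61)² + 18²)) + (49/137 - 14/137*40) = 1*(-8 + √((-44*1/61)² + 324)) + (49/137 - 560/137) = 1*(-8 + √((-44/61)² + 324)) - 511/137 = 1*(-8 + √(1936/3721 + 324)) - 511/137 = 1*(-8 + √(1207540/3721)) - 511/137 = 1*(-8 + 2*√301885/61) - 511/137 = (-8 + 2*√301885/61) - 511/137 = -1607/137 + 2*√301885/61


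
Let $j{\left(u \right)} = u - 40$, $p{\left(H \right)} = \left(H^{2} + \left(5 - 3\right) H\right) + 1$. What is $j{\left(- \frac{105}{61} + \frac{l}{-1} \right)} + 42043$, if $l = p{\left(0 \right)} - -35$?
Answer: $\frac{2559882}{61} \approx 41965.0$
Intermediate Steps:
$p{\left(H \right)} = 1 + H^{2} + 2 H$ ($p{\left(H \right)} = \left(H^{2} + 2 H\right) + 1 = 1 + H^{2} + 2 H$)
$l = 36$ ($l = \left(1 + 0^{2} + 2 \cdot 0\right) - -35 = \left(1 + 0 + 0\right) + 35 = 1 + 35 = 36$)
$j{\left(u \right)} = -40 + u$ ($j{\left(u \right)} = u - 40 = -40 + u$)
$j{\left(- \frac{105}{61} + \frac{l}{-1} \right)} + 42043 = \left(-40 + \left(- \frac{105}{61} + \frac{36}{-1}\right)\right) + 42043 = \left(-40 + \left(\left(-105\right) \frac{1}{61} + 36 \left(-1\right)\right)\right) + 42043 = \left(-40 - \frac{2301}{61}\right) + 42043 = - \frac{4741}{61} + 42043 = \frac{2559882}{61}$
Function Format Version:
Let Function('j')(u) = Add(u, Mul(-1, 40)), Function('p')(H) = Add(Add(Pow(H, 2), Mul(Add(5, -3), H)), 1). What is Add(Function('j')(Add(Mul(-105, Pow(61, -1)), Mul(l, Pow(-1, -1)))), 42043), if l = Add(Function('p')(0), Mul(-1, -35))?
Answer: Rational(2559882, 61) ≈ 41965.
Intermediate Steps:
Function('p')(H) = Add(1, Pow(H, 2), Mul(2, H)) (Function('p')(H) = Add(Add(Pow(H, 2), Mul(2, H)), 1) = Add(1, Pow(H, 2), Mul(2, H)))
l = 36 (l = Add(Add(1, Pow(0, 2), Mul(2, 0)), Mul(-1, -35)) = Add(Add(1, 0, 0), 35) = Add(1, 35) = 36)
Function('j')(u) = Add(-40, u) (Function('j')(u) = Add(u, -40) = Add(-40, u))
Add(Function('j')(Add(Mul(-105, Pow(61, -1)), Mul(l, Pow(-1, -1)))), 42043) = Add(Add(-40, Add(Mul(-105, Pow(61, -1)), Mul(36, Pow(-1, -1)))), 42043) = Add(Add(-40, Add(Mul(-105, Rational(1, 61)), Mul(36, -1))), 42043) = Add(Add(-40, Add(Rational(-105, 61), -36)), 42043) = Add(Add(-40, Rational(-2301, 61)), 42043) = Add(Rational(-4741, 61), 42043) = Rational(2559882, 61)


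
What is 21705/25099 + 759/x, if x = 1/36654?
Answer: 698263889919/25099 ≈ 2.7820e+7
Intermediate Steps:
x = 1/36654 ≈ 2.7282e-5
21705/25099 + 759/x = 21705/25099 + 759/(1/36654) = 21705*(1/25099) + 759*36654 = 21705/25099 + 27820386 = 698263889919/25099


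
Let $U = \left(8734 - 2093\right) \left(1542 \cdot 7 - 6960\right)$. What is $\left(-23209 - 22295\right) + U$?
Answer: $25416090$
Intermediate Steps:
$U = 25461594$ ($U = 6641 \left(10794 - 6960\right) = 6641 \cdot 3834 = 25461594$)
$\left(-23209 - 22295\right) + U = \left(-23209 - 22295\right) + 25461594 = -45504 + 25461594 = 25416090$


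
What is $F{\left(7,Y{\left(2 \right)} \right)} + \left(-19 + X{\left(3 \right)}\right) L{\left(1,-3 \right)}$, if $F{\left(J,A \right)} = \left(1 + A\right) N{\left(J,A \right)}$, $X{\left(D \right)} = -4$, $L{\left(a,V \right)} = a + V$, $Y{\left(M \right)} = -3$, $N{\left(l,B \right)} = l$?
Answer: $32$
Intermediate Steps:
$L{\left(a,V \right)} = V + a$
$F{\left(J,A \right)} = J \left(1 + A\right)$ ($F{\left(J,A \right)} = \left(1 + A\right) J = J \left(1 + A\right)$)
$F{\left(7,Y{\left(2 \right)} \right)} + \left(-19 + X{\left(3 \right)}\right) L{\left(1,-3 \right)} = 7 \left(1 - 3\right) + \left(-19 - 4\right) \left(-3 + 1\right) = 7 \left(-2\right) - -46 = -14 + 46 = 32$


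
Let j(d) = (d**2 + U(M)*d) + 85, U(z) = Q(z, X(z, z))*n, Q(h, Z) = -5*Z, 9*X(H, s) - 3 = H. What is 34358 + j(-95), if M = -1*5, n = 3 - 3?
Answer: 43468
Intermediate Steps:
X(H, s) = 1/3 + H/9
n = 0
M = -5
U(z) = 0 (U(z) = -5*(1/3 + z/9)*0 = (-5/3 - 5*z/9)*0 = 0)
j(d) = 85 + d**2 (j(d) = (d**2 + 0*d) + 85 = (d**2 + 0) + 85 = d**2 + 85 = 85 + d**2)
34358 + j(-95) = 34358 + (85 + (-95)**2) = 34358 + (85 + 9025) = 34358 + 9110 = 43468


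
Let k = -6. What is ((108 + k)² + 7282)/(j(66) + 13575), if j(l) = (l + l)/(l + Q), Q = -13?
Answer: 937358/719607 ≈ 1.3026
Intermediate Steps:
j(l) = 2*l/(-13 + l) (j(l) = (l + l)/(l - 13) = (2*l)/(-13 + l) = 2*l/(-13 + l))
((108 + k)² + 7282)/(j(66) + 13575) = ((108 - 6)² + 7282)/(2*66/(-13 + 66) + 13575) = (102² + 7282)/(2*66/53 + 13575) = (10404 + 7282)/(2*66*(1/53) + 13575) = 17686/(132/53 + 13575) = 17686/(719607/53) = 17686*(53/719607) = 937358/719607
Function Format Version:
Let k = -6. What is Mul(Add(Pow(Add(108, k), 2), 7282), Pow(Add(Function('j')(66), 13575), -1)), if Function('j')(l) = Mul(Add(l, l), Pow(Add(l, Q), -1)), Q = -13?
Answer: Rational(937358, 719607) ≈ 1.3026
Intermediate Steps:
Function('j')(l) = Mul(2, l, Pow(Add(-13, l), -1)) (Function('j')(l) = Mul(Add(l, l), Pow(Add(l, -13), -1)) = Mul(Mul(2, l), Pow(Add(-13, l), -1)) = Mul(2, l, Pow(Add(-13, l), -1)))
Mul(Add(Pow(Add(108, k), 2), 7282), Pow(Add(Function('j')(66), 13575), -1)) = Mul(Add(Pow(Add(108, -6), 2), 7282), Pow(Add(Mul(2, 66, Pow(Add(-13, 66), -1)), 13575), -1)) = Mul(Add(Pow(102, 2), 7282), Pow(Add(Mul(2, 66, Pow(53, -1)), 13575), -1)) = Mul(Add(10404, 7282), Pow(Add(Mul(2, 66, Rational(1, 53)), 13575), -1)) = Mul(17686, Pow(Add(Rational(132, 53), 13575), -1)) = Mul(17686, Pow(Rational(719607, 53), -1)) = Mul(17686, Rational(53, 719607)) = Rational(937358, 719607)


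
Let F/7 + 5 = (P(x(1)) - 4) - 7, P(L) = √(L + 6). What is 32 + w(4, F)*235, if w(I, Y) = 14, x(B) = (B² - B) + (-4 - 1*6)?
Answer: 3322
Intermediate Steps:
x(B) = -10 + B² - B (x(B) = (B² - B) + (-4 - 6) = (B² - B) - 10 = -10 + B² - B)
P(L) = √(6 + L)
F = -112 + 14*I (F = -35 + 7*((√(6 + (-10 + 1² - 1*1)) - 4) - 7) = -35 + 7*((√(6 + (-10 + 1 - 1)) - 4) - 7) = -35 + 7*((√(6 - 10) - 4) - 7) = -35 + 7*((√(-4) - 4) - 7) = -35 + 7*((2*I - 4) - 7) = -35 + 7*((-4 + 2*I) - 7) = -35 + 7*(-11 + 2*I) = -35 + (-77 + 14*I) = -112 + 14*I ≈ -112.0 + 14.0*I)
32 + w(4, F)*235 = 32 + 14*235 = 32 + 3290 = 3322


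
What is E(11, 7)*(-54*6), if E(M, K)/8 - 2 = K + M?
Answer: -51840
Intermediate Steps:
E(M, K) = 16 + 8*K + 8*M (E(M, K) = 16 + 8*(K + M) = 16 + (8*K + 8*M) = 16 + 8*K + 8*M)
E(11, 7)*(-54*6) = (16 + 8*7 + 8*11)*(-54*6) = (16 + 56 + 88)*(-324) = 160*(-324) = -51840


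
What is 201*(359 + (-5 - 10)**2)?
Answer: 117384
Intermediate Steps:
201*(359 + (-5 - 10)**2) = 201*(359 + (-15)**2) = 201*(359 + 225) = 201*584 = 117384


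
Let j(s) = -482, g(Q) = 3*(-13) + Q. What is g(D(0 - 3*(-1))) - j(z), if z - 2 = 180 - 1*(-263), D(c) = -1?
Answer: 442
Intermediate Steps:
z = 445 (z = 2 + (180 - 1*(-263)) = 2 + (180 + 263) = 2 + 443 = 445)
g(Q) = -39 + Q
g(D(0 - 3*(-1))) - j(z) = (-39 - 1) - 1*(-482) = -40 + 482 = 442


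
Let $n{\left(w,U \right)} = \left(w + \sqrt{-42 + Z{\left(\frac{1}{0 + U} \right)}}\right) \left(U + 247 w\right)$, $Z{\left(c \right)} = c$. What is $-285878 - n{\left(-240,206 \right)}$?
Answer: $-14463638 + \frac{29537 i \sqrt{1782106}}{103} \approx -1.4464 \cdot 10^{7} + 3.8282 \cdot 10^{5} i$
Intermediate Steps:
$n{\left(w,U \right)} = \left(U + 247 w\right) \left(w + \sqrt{-42 + \frac{1}{U}}\right)$ ($n{\left(w,U \right)} = \left(w + \sqrt{-42 + \frac{1}{0 + U}}\right) \left(U + 247 w\right) = \left(w + \sqrt{-42 + \frac{1}{U}}\right) \left(U + 247 w\right) = \left(U + 247 w\right) \left(w + \sqrt{-42 + \frac{1}{U}}\right)$)
$-285878 - n{\left(-240,206 \right)} = -285878 - \left(247 \left(-240\right)^{2} + 206 \left(-240\right) + 206 \sqrt{-42 + \frac{1}{206}} + 247 \left(-240\right) \sqrt{-42 + \frac{1}{206}}\right) = -285878 - \left(247 \cdot 57600 - 49440 + 206 \sqrt{-42 + \frac{1}{206}} + 247 \left(-240\right) \sqrt{-42 + \frac{1}{206}}\right) = -285878 - \left(14227200 - 49440 + 206 \sqrt{- \frac{8651}{206}} + 247 \left(-240\right) \sqrt{- \frac{8651}{206}}\right) = -285878 - \left(14227200 - 49440 + 206 \frac{i \sqrt{1782106}}{206} + 247 \left(-240\right) \frac{i \sqrt{1782106}}{206}\right) = -285878 - \left(14227200 - 49440 + i \sqrt{1782106} - \frac{29640 i \sqrt{1782106}}{103}\right) = -285878 - \left(14177760 - \frac{29537 i \sqrt{1782106}}{103}\right) = -14463638 + \frac{29537 i \sqrt{1782106}}{103}$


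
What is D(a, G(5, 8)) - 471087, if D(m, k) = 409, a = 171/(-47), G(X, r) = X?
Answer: -470678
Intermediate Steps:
a = -171/47 (a = 171*(-1/47) = -171/47 ≈ -3.6383)
D(a, G(5, 8)) - 471087 = 409 - 471087 = -470678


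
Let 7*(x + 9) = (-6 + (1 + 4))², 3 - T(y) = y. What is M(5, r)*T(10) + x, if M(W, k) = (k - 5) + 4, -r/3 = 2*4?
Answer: 1163/7 ≈ 166.14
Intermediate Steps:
T(y) = 3 - y
r = -24 (r = -6*4 = -3*8 = -24)
x = -62/7 (x = -9 + (-6 + (1 + 4))²/7 = -9 + (-6 + 5)²/7 = -9 + (⅐)*(-1)² = -9 + (⅐)*1 = -9 + ⅐ = -62/7 ≈ -8.8571)
M(W, k) = -1 + k (M(W, k) = (-5 + k) + 4 = -1 + k)
M(5, r)*T(10) + x = (-1 - 24)*(3 - 1*10) - 62/7 = -25*(3 - 10) - 62/7 = -25*(-7) - 62/7 = 175 - 62/7 = 1163/7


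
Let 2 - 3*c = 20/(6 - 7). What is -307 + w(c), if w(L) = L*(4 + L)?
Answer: -2015/9 ≈ -223.89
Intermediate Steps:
c = 22/3 (c = ⅔ - 20/(3*(6 - 7)) = ⅔ - 20/(3*(-1)) = ⅔ - 20*(-1)/3 = ⅔ - ⅓*(-20) = ⅔ + 20/3 = 22/3 ≈ 7.3333)
-307 + w(c) = -307 + 22*(4 + 22/3)/3 = -307 + (22/3)*(34/3) = -307 + 748/9 = -2015/9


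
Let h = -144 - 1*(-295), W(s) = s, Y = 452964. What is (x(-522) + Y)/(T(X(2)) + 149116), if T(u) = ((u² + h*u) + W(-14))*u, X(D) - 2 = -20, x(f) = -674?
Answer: 45229/19246 ≈ 2.3500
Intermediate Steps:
X(D) = -18 (X(D) = 2 - 20 = -18)
h = 151 (h = -144 + 295 = 151)
T(u) = u*(-14 + u² + 151*u) (T(u) = ((u² + 151*u) - 14)*u = (-14 + u² + 151*u)*u = u*(-14 + u² + 151*u))
(x(-522) + Y)/(T(X(2)) + 149116) = (-674 + 452964)/(-18*(-14 + (-18)² + 151*(-18)) + 149116) = 452290/(-18*(-14 + 324 - 2718) + 149116) = 452290/(-18*(-2408) + 149116) = 452290/(43344 + 149116) = 452290/192460 = 452290*(1/192460) = 45229/19246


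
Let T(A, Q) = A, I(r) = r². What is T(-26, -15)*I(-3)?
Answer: -234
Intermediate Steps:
T(-26, -15)*I(-3) = -26*(-3)² = -26*9 = -234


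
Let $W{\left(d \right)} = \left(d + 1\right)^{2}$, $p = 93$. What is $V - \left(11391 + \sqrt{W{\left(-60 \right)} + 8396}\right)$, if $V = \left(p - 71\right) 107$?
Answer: $-9037 - \sqrt{11877} \approx -9146.0$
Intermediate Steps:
$W{\left(d \right)} = \left(1 + d\right)^{2}$
$V = 2354$ ($V = \left(93 - 71\right) 107 = 22 \cdot 107 = 2354$)
$V - \left(11391 + \sqrt{W{\left(-60 \right)} + 8396}\right) = 2354 - \left(11391 + \sqrt{\left(1 - 60\right)^{2} + 8396}\right) = 2354 - \left(11391 + \sqrt{\left(-59\right)^{2} + 8396}\right) = 2354 - \left(11391 + \sqrt{3481 + 8396}\right) = 2354 - \left(11391 + \sqrt{11877}\right) = -9037 - \sqrt{11877}$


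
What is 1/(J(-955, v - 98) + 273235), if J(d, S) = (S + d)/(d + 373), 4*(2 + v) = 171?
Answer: 2328/636095129 ≈ 3.6598e-6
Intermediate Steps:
v = 163/4 (v = -2 + (¼)*171 = -2 + 171/4 = 163/4 ≈ 40.750)
J(d, S) = (S + d)/(373 + d)
1/(J(-955, v - 98) + 273235) = 1/(((163/4 - 98) - 955)/(373 - 955) + 273235) = 1/((-229/4 - 955)/(-582) + 273235) = 1/(-1/582*(-4049/4) + 273235) = 1/(4049/2328 + 273235) = 1/(636095129/2328) = 2328/636095129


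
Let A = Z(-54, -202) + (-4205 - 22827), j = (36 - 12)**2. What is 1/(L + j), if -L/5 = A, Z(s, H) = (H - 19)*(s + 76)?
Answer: 1/160046 ≈ 6.2482e-6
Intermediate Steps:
j = 576 (j = 24**2 = 576)
Z(s, H) = (-19 + H)*(76 + s)
A = -31894 (A = (-1444 - 19*(-54) + 76*(-202) - 202*(-54)) + (-4205 - 22827) = (-1444 + 1026 - 15352 + 10908) - 27032 = -4862 - 27032 = -31894)
L = 159470 (L = -5*(-31894) = 159470)
1/(L + j) = 1/(159470 + 576) = 1/160046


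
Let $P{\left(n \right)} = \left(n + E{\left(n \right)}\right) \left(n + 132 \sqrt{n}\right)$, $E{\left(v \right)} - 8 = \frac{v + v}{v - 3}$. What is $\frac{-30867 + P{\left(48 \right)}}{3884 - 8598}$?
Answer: $\frac{140383}{23570} - \frac{76736 \sqrt{3}}{11785} \approx -5.3219$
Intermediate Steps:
$E{\left(v \right)} = 8 + \frac{2 v}{-3 + v}$ ($E{\left(v \right)} = 8 + \frac{v + v}{v - 3} = 8 + \frac{2 v}{-3 + v}$)
$P{\left(n \right)} = \left(n + 132 \sqrt{n}\right) \left(n + \frac{2 \left(-12 + 5 n\right)}{-3 + n}\right)$ ($P{\left(n \right)} = \left(n + \frac{2 \left(-12 + 5 n\right)}{-3 + n}\right) \left(n + 132 \sqrt{n}\right) = \left(n + 132 \sqrt{n}\right) \left(n + \frac{2 \left(-12 + 5 n\right)}{-3 + n}\right)$)
$\frac{-30867 + P{\left(48 \right)}}{3884 - 8598} = \frac{-30867 + \frac{48^{3} - 3168 \sqrt{48} - 1152 + 7 \cdot 48^{2} + 132 \cdot 48^{\frac{5}{2}} + 924 \cdot 48^{\frac{3}{2}}}{-3 + 48}}{3884 - 8598} = \frac{-30867 + \frac{110592 - 3168 \cdot 4 \sqrt{3} - 1152 + 7 \cdot 2304 + 132 \cdot 9216 \sqrt{3} + 924 \cdot 192 \sqrt{3}}{45}}{-4714} = \left(-30867 + \frac{110592 - 12672 \sqrt{3} - 1152 + 16128 + 1216512 \sqrt{3} + 177408 \sqrt{3}}{45}\right) \left(- \frac{1}{4714}\right) = \left(-30867 + \frac{125568 + 1381248 \sqrt{3}}{45}\right) \left(- \frac{1}{4714}\right) = \left(-30867 + \left(\frac{13952}{5} + \frac{153472 \sqrt{3}}{5}\right)\right) \left(- \frac{1}{4714}\right) = \left(- \frac{140383}{5} + \frac{153472 \sqrt{3}}{5}\right) \left(- \frac{1}{4714}\right) = \frac{140383}{23570} - \frac{76736 \sqrt{3}}{11785}$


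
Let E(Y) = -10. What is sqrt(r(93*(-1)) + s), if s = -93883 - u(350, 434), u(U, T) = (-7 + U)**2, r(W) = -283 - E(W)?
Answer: I*sqrt(211805) ≈ 460.22*I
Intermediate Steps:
r(W) = -273 (r(W) = -283 - 1*(-10) = -283 + 10 = -273)
s = -211532 (s = -93883 - (-7 + 350)**2 = -93883 - 1*343**2 = -93883 - 1*117649 = -93883 - 117649 = -211532)
sqrt(r(93*(-1)) + s) = sqrt(-273 - 211532) = sqrt(-211805) = I*sqrt(211805)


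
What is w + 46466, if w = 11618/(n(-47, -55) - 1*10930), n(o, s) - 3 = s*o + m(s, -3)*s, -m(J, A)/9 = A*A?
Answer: 180601724/3887 ≈ 46463.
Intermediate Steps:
m(J, A) = -9*A² (m(J, A) = -9*A*A = -9*A²)
n(o, s) = 3 - 81*s + o*s (n(o, s) = 3 + (s*o + (-9*(-3)²)*s) = 3 + (o*s + (-9*9)*s) = 3 + (o*s - 81*s) = 3 + (-81*s + o*s) = 3 - 81*s + o*s)
w = -11618/3887 (w = 11618/((3 - 81*(-55) - 47*(-55)) - 1*10930) = 11618/((3 + 4455 + 2585) - 10930) = 11618/(7043 - 10930) = 11618/(-3887) = 11618*(-1/3887) = -11618/3887 ≈ -2.9889)
w + 46466 = -11618/3887 + 46466 = 180601724/3887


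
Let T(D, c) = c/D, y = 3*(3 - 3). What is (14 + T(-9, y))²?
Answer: 196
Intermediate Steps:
y = 0 (y = 3*0 = 0)
(14 + T(-9, y))² = (14 + 0/(-9))² = (14 + 0*(-⅑))² = (14 + 0)² = 14² = 196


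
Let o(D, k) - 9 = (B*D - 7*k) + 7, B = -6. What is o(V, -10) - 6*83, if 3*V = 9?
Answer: -430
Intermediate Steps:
V = 3 (V = (1/3)*9 = 3)
o(D, k) = 16 - 7*k - 6*D (o(D, k) = 9 + ((-6*D - 7*k) + 7) = 9 + ((-7*k - 6*D) + 7) = 9 + (7 - 7*k - 6*D) = 16 - 7*k - 6*D)
o(V, -10) - 6*83 = (16 - 7*(-10) - 6*3) - 6*83 = (16 + 70 - 18) - 498 = 68 - 498 = -430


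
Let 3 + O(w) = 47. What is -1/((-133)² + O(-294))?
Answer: -1/17733 ≈ -5.6392e-5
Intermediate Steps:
O(w) = 44 (O(w) = -3 + 47 = 44)
-1/((-133)² + O(-294)) = -1/((-133)² + 44) = -1/(17689 + 44) = -1/17733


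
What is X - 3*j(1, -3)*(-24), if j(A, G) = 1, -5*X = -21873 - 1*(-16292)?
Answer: 5941/5 ≈ 1188.2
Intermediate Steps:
X = 5581/5 (X = -(-21873 - 1*(-16292))/5 = -(-21873 + 16292)/5 = -1/5*(-5581) = 5581/5 ≈ 1116.2)
X - 3*j(1, -3)*(-24) = 5581/5 - 3*1*(-24) = 5581/5 - 3*(-24) = 5581/5 + 72 = 5941/5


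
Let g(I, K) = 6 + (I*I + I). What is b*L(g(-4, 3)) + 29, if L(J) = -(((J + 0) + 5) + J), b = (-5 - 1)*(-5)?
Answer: -1201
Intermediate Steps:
b = 30 (b = -6*(-5) = 30)
g(I, K) = 6 + I + I**2 (g(I, K) = 6 + (I**2 + I) = 6 + (I + I**2) = 6 + I + I**2)
L(J) = -5 - 2*J (L(J) = -((J + 5) + J) = -((5 + J) + J) = -(5 + 2*J) = -5 - 2*J)
b*L(g(-4, 3)) + 29 = 30*(-5 - 2*(6 - 4 + (-4)**2)) + 29 = 30*(-5 - 2*(6 - 4 + 16)) + 29 = 30*(-5 - 2*18) + 29 = 30*(-5 - 36) + 29 = 30*(-41) + 29 = -1230 + 29 = -1201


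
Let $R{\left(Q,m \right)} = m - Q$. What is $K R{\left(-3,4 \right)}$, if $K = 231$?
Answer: $1617$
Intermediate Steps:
$K R{\left(-3,4 \right)} = 231 \left(4 - -3\right) = 231 \left(4 + 3\right) = 231 \cdot 7 = 1617$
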